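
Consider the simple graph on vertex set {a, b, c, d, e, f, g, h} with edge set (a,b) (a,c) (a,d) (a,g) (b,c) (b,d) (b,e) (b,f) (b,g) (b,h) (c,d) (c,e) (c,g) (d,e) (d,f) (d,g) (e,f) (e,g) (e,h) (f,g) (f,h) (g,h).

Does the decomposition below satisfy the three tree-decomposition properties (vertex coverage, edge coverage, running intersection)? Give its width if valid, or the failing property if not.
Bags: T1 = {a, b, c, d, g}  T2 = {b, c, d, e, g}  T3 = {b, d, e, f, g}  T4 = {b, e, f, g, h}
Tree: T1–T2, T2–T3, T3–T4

Yes; width 4.

Checking the three conditions: (i) the bags cover all of {a, b, c, d, e, f, g, h}; (ii) for each edge, some bag contains both endpoints; (iii) the bags containing any fixed vertex form a subtree. All hold, so the decomposition is valid with width 5 − 1 = 4.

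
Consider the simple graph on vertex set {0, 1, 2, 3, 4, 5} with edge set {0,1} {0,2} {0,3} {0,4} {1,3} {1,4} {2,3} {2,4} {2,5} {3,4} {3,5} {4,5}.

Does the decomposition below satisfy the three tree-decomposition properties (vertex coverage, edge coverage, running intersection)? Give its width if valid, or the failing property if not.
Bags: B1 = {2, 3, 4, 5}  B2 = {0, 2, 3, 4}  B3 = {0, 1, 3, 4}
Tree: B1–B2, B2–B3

Checking the three conditions: (i) the bags cover all of {0, 1, 2, 3, 4, 5}; (ii) for each edge, some bag contains both endpoints; (iii) the bags containing any fixed vertex form a subtree. All hold, so the decomposition is valid with width 4 − 1 = 3.

Yes; width 3.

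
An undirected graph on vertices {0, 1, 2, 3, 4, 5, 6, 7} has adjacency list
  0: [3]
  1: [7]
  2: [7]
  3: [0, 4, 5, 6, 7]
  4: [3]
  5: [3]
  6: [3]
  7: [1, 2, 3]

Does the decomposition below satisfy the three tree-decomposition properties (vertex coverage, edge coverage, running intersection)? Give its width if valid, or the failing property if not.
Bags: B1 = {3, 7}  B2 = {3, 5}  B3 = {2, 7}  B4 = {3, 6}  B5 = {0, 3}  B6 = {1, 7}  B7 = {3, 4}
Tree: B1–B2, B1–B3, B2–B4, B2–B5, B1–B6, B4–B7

Yes; width 1.

Every vertex of G appears in some bag (union = {0, 1, 2, 3, 4, 5, 6, 7}); every edge is covered by a bag; and for each vertex v the set of bags containing v is connected in the bag tree. The decomposition is therefore valid. The largest bag has 2 vertices, so the width is 1.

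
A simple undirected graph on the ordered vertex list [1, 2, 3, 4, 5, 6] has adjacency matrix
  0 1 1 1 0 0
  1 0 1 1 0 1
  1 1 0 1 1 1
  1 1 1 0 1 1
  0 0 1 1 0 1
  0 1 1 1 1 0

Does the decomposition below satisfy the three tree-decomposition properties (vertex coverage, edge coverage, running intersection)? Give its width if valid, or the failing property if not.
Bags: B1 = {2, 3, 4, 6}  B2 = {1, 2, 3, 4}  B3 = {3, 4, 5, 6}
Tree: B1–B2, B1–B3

Checking the three conditions: (i) the bags cover all of {1, 2, 3, 4, 5, 6}; (ii) for each edge, some bag contains both endpoints; (iii) the bags containing any fixed vertex form a subtree. All hold, so the decomposition is valid with width 4 − 1 = 3.

Yes; width 3.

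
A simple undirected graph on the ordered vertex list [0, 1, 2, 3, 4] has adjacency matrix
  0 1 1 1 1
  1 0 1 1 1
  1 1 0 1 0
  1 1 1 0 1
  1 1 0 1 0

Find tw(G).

3

A width-3 tree decomposition is:
Bags: B1 = {0, 1, 2, 3}  B2 = {0, 1, 3, 4}
Tree: B1–B2
The largest bag has 4 vertices, giving width 3; this decomposition certifies tw(G) ≤ 3. For the lower bound, the 4 vertices {0, 1, 2, 3} are pairwise adjacent, and any tree decomposition puts a clique entirely inside one bag — forcing width ≥ 3. Therefore the treewidth is 3.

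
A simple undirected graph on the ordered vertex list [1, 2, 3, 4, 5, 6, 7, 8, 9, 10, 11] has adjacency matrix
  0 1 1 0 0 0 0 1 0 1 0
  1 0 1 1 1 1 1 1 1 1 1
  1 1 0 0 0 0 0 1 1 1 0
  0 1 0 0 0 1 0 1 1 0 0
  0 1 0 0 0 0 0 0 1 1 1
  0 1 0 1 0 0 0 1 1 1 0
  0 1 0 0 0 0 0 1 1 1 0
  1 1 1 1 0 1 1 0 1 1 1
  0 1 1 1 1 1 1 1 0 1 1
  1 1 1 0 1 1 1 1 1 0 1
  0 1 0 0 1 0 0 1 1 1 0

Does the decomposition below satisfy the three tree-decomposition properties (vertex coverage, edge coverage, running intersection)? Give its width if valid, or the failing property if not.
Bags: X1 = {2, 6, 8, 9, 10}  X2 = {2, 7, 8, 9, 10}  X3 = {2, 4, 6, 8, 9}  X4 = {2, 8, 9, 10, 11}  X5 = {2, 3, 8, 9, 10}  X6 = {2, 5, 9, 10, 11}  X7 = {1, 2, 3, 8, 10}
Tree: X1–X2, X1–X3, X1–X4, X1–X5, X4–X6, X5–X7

Yes; width 4.

Vertex coverage: the bags together contain {1, 2, 3, 4, 5, 6, 7, 8, 9, 10, 11}, the full vertex set. Edge coverage: each edge of G has both endpoints in at least one bag. Running intersection: for every vertex, the bags containing it form a connected subtree. All three properties hold, so this is a valid tree decomposition of width max|bag| − 1 = 4, and hence tw(G) ≤ 4.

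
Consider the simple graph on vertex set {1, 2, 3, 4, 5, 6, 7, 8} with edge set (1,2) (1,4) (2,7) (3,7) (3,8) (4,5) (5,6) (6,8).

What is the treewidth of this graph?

A width-2 tree decomposition is:
Bags: B1 = {1, 2, 7}  B2 = {1, 3, 7}  B3 = {1, 3, 8}  B4 = {1, 6, 8}  B5 = {1, 5, 6}  B6 = {1, 4, 5}
Tree: B1–B2, B2–B3, B3–B4, B4–B5, B5–B6
Each bag holds 3 vertices, so the decomposition has width 2, which upper-bounds the treewidth. The edges 1–2–7–3–8–6–5–4–1 form a cycle, so G is not a tree and its treewidth is at least 2. The upper and lower bounds meet at 2, so that is the treewidth.

2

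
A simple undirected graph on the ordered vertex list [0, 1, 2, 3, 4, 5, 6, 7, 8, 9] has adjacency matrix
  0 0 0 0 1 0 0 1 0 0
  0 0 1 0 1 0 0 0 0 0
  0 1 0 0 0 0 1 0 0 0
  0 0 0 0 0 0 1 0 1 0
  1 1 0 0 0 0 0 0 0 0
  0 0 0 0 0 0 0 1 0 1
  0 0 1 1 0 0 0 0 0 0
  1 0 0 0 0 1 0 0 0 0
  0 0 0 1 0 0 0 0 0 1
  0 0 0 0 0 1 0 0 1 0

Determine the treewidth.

A width-2 tree decomposition is:
Bags: B1 = {1, 2, 4}  B2 = {2, 4, 6}  B3 = {3, 4, 6}  B4 = {3, 4, 8}  B5 = {4, 8, 9}  B6 = {4, 5, 9}  B7 = {4, 5, 7}  B8 = {0, 4, 7}
Tree: B1–B2, B2–B3, B3–B4, B4–B5, B5–B6, B6–B7, B7–B8
The largest bag has 3 vertices, giving width 2; this decomposition certifies tw(G) ≤ 2. The edges 4–1–2–6–3–8–9–5–7–0–4 form a cycle, so G is not a tree and its treewidth is at least 2. The upper and lower bounds meet at 2, so that is the treewidth.

2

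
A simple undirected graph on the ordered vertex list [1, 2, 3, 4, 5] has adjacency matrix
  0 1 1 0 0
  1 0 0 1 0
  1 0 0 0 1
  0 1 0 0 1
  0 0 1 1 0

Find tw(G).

A width-2 tree decomposition is:
Bags: B1 = {3, 4, 5}  B2 = {2, 3, 4}  B3 = {1, 2, 3}
Tree: B1–B2, B2–B3
The largest bag has 3 vertices, giving width 2; this decomposition certifies tw(G) ≤ 2. For the lower bound, G contains the cycle 3–5–4–2–1–3, so G is not a forest; only forests have treewidth ≤ 1, hence tw(G) ≥ 2. Hence tw(G) = 2 exactly.

2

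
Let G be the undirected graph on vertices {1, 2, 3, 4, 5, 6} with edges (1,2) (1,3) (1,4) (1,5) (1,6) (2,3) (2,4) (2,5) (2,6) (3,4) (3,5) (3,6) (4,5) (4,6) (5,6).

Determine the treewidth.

A width-5 tree decomposition is:
Bags: B1 = {1, 2, 3, 4, 5, 6}
Tree: (single bag)
A single bag containing all 6 vertices is trivially a valid decomposition of width 5. Conversely, {1, 2, 3, 4, 5, 6} is a clique of size 6, and the vertices of any clique must share a bag in every tree decomposition; so some bag has ≥ 6 vertices and tw(G) ≥ 5. Combining the bounds, tw(G) = 5.

5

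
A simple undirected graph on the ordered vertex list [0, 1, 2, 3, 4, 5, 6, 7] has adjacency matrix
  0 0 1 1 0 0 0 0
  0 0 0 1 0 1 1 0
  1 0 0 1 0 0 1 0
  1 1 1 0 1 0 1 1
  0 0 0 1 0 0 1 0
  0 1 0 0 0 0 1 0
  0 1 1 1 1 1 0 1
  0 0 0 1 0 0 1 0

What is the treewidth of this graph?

A width-2 tree decomposition is:
Bags: B1 = {3, 4, 6}  B2 = {3, 6, 7}  B3 = {1, 3, 6}  B4 = {1, 5, 6}  B5 = {2, 3, 6}  B6 = {0, 2, 3}
Tree: B1–B2, B2–B3, B3–B4, B3–B5, B5–B6
Each bag holds 3 vertices, so the decomposition has width 2, which upper-bounds the treewidth. On the other hand G contains the 3-clique {0, 2, 3}. A clique must lie in a single bag of any decomposition, so no decomposition can have width below 2. Combining the bounds, tw(G) = 2.

2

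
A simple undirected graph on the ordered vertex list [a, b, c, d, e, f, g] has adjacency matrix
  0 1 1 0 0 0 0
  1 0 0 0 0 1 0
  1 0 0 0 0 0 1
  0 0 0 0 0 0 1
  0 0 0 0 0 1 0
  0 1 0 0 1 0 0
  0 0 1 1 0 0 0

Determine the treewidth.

A width-1 tree decomposition is:
Bags: B1 = {d, g}  B2 = {c, g}  B3 = {a, c}  B4 = {a, b}  B5 = {b, f}  B6 = {e, f}
Tree: B1–B2, B2–B3, B3–B4, B4–B5, B5–B6
Each bag holds 2 vertices, so the decomposition has width 1, which upper-bounds the treewidth. Any graph with an edge has treewidth ≥ 1, and G has the edge d–g. The upper and lower bounds meet at 1, so that is the treewidth.

1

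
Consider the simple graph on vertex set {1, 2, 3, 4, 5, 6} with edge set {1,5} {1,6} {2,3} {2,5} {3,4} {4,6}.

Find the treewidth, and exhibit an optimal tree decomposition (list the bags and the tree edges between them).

Treewidth 2.
One optimal decomposition is:
Bags: B1 = {1, 5, 6}  B2 = {4, 5, 6}  B3 = {3, 4, 5}  B4 = {2, 3, 5}
Tree: B1–B2, B2–B3, B3–B4

The largest bag has 3 vertices, giving width 2; this decomposition certifies tw(G) ≤ 2. For the lower bound, G contains the cycle 5–1–6–4–3–2–5, so G is not a forest; only forests have treewidth ≤ 1, hence tw(G) ≥ 2. The upper and lower bounds meet at 2, so that is the treewidth.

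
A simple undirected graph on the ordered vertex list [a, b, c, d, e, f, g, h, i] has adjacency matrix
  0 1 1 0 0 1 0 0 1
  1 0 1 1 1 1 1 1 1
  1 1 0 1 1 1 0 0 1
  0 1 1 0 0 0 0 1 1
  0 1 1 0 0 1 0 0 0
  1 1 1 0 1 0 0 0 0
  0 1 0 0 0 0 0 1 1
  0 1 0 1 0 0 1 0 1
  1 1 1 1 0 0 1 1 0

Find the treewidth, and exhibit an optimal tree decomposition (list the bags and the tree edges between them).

Treewidth 3.
One such decomposition:
Bags: B1 = {b, c, d, i}  B2 = {a, b, c, i}  B3 = {a, b, c, f}  B4 = {b, d, h, i}  B5 = {b, c, e, f}  B6 = {b, g, h, i}
Tree: B1–B2, B2–B3, B1–B4, B3–B5, B4–B6

Every bag has size at most 4, so the width is 4 − 1 = 3 and tw(G) ≤ 3. Conversely, {b, c, e, f} is a clique of size 4, and the vertices of any clique must share a bag in every tree decomposition; so some bag has ≥ 4 vertices and tw(G) ≥ 3. Therefore the treewidth is 3.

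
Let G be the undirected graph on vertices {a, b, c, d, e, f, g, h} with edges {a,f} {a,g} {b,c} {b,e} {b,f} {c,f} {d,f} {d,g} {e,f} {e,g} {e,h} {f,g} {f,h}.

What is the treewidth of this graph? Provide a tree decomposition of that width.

Every bag has size at most 3, so the width is 3 − 1 = 2 and tw(G) ≤ 2. On the other hand G contains the 3-clique {d, f, g}. A clique must lie in a single bag of any decomposition, so no decomposition can have width below 2. Combining the bounds, tw(G) = 2.

Treewidth 2.
Bags: B1 = {e, f, g}  B2 = {a, f, g}  B3 = {d, f, g}  B4 = {e, f, h}  B5 = {b, e, f}  B6 = {b, c, f}
Tree: B1–B2, B1–B3, B1–B4, B4–B5, B5–B6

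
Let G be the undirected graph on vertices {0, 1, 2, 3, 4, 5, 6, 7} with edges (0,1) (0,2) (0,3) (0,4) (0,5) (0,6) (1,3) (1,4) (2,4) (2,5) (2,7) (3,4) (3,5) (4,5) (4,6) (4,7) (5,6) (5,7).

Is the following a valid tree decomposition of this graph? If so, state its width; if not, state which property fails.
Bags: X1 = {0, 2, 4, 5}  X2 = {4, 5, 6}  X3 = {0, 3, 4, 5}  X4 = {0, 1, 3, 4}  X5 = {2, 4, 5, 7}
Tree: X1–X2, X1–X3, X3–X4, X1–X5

No — edge (0,6) lies in no bag.

A tree decomposition must satisfy three properties: every vertex lies in some bag; for every edge, both endpoints lie together in some bag; and for every vertex, the bags containing it form a connected subtree. Here edge (0,6) lies in no bag, so the decomposition is invalid.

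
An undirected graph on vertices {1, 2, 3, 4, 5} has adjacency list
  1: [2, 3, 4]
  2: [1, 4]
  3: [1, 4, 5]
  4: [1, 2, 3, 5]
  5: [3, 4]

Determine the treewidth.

2

A width-2 tree decomposition is:
Bags: B1 = {1, 3, 4}  B2 = {1, 2, 4}  B3 = {3, 4, 5}
Tree: B1–B2, B1–B3
Every bag has size at most 3, so the width is 3 − 1 = 2 and tw(G) ≤ 2. For the lower bound, the 3 vertices {1, 2, 4} are pairwise adjacent, and any tree decomposition puts a clique entirely inside one bag — forcing width ≥ 2. The upper and lower bounds meet at 2, so that is the treewidth.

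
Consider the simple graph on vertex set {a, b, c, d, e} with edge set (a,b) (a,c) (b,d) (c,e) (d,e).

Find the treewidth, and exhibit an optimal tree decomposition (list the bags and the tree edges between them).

Treewidth 2.
One such decomposition:
Bags: B1 = {a, b, c}  B2 = {b, c, e}  B3 = {b, d, e}
Tree: B1–B2, B2–B3

The largest bag has 3 vertices, giving width 2; this decomposition certifies tw(G) ≤ 2. For the lower bound, G contains the cycle b–a–c–e–d–b, so G is not a forest; only forests have treewidth ≤ 1, hence tw(G) ≥ 2. Therefore the treewidth is 2.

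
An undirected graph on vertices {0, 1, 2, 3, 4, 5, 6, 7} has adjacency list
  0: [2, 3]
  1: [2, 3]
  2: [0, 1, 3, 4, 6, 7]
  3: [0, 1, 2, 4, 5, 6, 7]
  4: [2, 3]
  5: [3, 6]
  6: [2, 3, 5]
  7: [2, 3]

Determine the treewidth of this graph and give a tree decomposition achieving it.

The largest bag has 3 vertices, giving width 2; this decomposition certifies tw(G) ≤ 2. For the lower bound, the 3 vertices {0, 2, 3} are pairwise adjacent, and any tree decomposition puts a clique entirely inside one bag — forcing width ≥ 2. The upper and lower bounds meet at 2, so that is the treewidth.

Treewidth 2.
One such decomposition:
Bags: B1 = {2, 3, 6}  B2 = {2, 3, 4}  B3 = {2, 3, 7}  B4 = {3, 5, 6}  B5 = {0, 2, 3}  B6 = {1, 2, 3}
Tree: B1–B2, B1–B3, B1–B4, B2–B5, B2–B6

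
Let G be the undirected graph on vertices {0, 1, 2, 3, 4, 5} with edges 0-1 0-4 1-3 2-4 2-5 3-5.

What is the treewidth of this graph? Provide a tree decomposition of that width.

Treewidth 2.
One optimal decomposition is:
Bags: B1 = {0, 1, 4}  B2 = {1, 2, 4}  B3 = {1, 2, 5}  B4 = {1, 3, 5}
Tree: B1–B2, B2–B3, B3–B4

The largest bag has 3 vertices, giving width 2; this decomposition certifies tw(G) ≤ 2. Since 1–0–4–2–5–3–1 is a cycle in G, G is not acyclic. Forests are exactly the graphs of treewidth ≤ 1, so tw(G) ≥ 2. Hence tw(G) = 2 exactly.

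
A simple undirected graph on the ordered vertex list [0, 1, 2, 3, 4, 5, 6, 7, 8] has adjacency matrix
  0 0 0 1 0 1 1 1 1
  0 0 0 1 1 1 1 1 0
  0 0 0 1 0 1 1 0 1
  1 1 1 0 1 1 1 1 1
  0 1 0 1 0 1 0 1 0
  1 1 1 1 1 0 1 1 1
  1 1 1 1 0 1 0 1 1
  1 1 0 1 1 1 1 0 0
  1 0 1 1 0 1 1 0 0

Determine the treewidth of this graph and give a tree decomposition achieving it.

Every bag has size at most 5, so the width is 5 − 1 = 4 and tw(G) ≤ 4. For the lower bound, the 5 vertices {1, 3, 4, 5, 7} are pairwise adjacent, and any tree decomposition puts a clique entirely inside one bag — forcing width ≥ 4. Hence tw(G) = 4 exactly.

Treewidth 4.
One such decomposition:
Bags: B1 = {2, 3, 5, 6, 8}  B2 = {0, 3, 5, 6, 8}  B3 = {0, 3, 5, 6, 7}  B4 = {1, 3, 5, 6, 7}  B5 = {1, 3, 4, 5, 7}
Tree: B1–B2, B2–B3, B3–B4, B4–B5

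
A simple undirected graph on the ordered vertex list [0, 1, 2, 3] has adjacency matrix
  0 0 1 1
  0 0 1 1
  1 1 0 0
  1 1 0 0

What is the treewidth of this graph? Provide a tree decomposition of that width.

Every bag has size at most 3, so the width is 3 − 1 = 2 and tw(G) ≤ 2. The edges 0–3–1–2–0 form a cycle, so G is not a tree and its treewidth is at least 2. Hence tw(G) = 2 exactly.

Treewidth 2.
Bags: B1 = {0, 1, 3}  B2 = {0, 1, 2}
Tree: B1–B2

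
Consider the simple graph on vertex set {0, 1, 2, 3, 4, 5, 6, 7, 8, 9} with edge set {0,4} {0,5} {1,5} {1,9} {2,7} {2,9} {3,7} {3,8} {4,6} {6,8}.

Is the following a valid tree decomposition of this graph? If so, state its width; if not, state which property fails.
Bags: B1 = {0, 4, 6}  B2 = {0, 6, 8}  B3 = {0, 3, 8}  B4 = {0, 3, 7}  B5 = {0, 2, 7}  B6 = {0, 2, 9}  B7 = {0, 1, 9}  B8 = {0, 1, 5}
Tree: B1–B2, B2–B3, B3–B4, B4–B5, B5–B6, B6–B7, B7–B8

Yes; width 2.

Checking the three conditions: (i) the bags cover all of {0, 1, 2, 3, 4, 5, 6, 7, 8, 9}; (ii) for each edge, some bag contains both endpoints; (iii) the bags containing any fixed vertex form a subtree. All hold, so the decomposition is valid with width 3 − 1 = 2.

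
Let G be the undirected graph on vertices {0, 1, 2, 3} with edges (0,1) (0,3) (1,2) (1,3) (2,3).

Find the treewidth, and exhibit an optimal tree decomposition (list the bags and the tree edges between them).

Treewidth 2.
One such decomposition:
Bags: B1 = {0, 1, 3}  B2 = {1, 2, 3}
Tree: B1–B2

Each bag holds 3 vertices, so the decomposition has width 2, which upper-bounds the treewidth. For the lower bound, the 3 vertices {0, 1, 3} are pairwise adjacent, and any tree decomposition puts a clique entirely inside one bag — forcing width ≥ 2. Hence tw(G) = 2 exactly.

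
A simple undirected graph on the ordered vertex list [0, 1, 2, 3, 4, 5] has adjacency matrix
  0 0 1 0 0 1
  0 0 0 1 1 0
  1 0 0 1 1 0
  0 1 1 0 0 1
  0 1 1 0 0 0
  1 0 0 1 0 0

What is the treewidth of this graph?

A width-2 tree decomposition is:
Bags: B1 = {1, 2, 4}  B2 = {1, 2, 3}  B3 = {0, 2, 3}  B4 = {0, 3, 5}
Tree: B1–B2, B2–B3, B3–B4
Every bag has size at most 3, so the width is 3 − 1 = 2 and tw(G) ≤ 2. The edges 4–1–3–2–4 form a cycle, so G is not a tree and its treewidth is at least 2. The upper and lower bounds meet at 2, so that is the treewidth.

2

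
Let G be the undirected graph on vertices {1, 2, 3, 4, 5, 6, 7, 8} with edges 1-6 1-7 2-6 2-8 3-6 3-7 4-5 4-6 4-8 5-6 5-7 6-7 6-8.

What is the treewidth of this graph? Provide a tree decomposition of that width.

Treewidth 2.
Bags: B1 = {2, 6, 8}  B2 = {4, 6, 8}  B3 = {4, 5, 6}  B4 = {5, 6, 7}  B5 = {3, 6, 7}  B6 = {1, 6, 7}
Tree: B1–B2, B2–B3, B3–B4, B4–B5, B5–B6

The largest bag has 3 vertices, giving width 2; this decomposition certifies tw(G) ≤ 2. Conversely, {2, 6, 8} is a clique of size 3, and the vertices of any clique must share a bag in every tree decomposition; so some bag has ≥ 3 vertices and tw(G) ≥ 2. Hence tw(G) = 2 exactly.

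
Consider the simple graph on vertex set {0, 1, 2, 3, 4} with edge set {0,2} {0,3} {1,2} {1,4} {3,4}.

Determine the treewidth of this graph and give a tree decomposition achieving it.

Treewidth 2.
Bags: B1 = {0, 3, 4}  B2 = {0, 2, 4}  B3 = {1, 2, 4}
Tree: B1–B2, B2–B3

The largest bag has 3 vertices, giving width 2; this decomposition certifies tw(G) ≤ 2. The edges 4–3–0–2–1–4 form a cycle, so G is not a tree and its treewidth is at least 2. Combining the bounds, tw(G) = 2.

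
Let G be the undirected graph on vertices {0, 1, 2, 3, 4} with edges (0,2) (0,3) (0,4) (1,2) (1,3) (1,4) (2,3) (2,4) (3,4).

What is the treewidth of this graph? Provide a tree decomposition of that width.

Every bag has size at most 4, so the width is 4 − 1 = 3 and tw(G) ≤ 3. Conversely, {0, 2, 3, 4} is a clique of size 4, and the vertices of any clique must share a bag in every tree decomposition; so some bag has ≥ 4 vertices and tw(G) ≥ 3. Hence tw(G) = 3 exactly.

Treewidth 3.
Bags: B1 = {0, 2, 3, 4}  B2 = {1, 2, 3, 4}
Tree: B1–B2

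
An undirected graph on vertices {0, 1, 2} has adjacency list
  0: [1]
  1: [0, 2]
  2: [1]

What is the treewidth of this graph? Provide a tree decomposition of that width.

Treewidth 1.
One optimal decomposition is:
Bags: B1 = {1, 2}  B2 = {0, 1}
Tree: B1–B2

Every bag has size at most 2, so the width is 2 − 1 = 1 and tw(G) ≤ 1. G has an edge, so its treewidth is at least 1. Hence tw(G) = 1 exactly.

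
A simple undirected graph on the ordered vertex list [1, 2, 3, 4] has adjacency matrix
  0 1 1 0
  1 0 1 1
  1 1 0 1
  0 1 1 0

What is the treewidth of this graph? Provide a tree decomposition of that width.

Treewidth 2.
One such decomposition:
Bags: B1 = {1, 2, 3}  B2 = {2, 3, 4}
Tree: B1–B2

Each bag holds 3 vertices, so the decomposition has width 2, which upper-bounds the treewidth. On the other hand G contains the 3-clique {1, 2, 3}. A clique must lie in a single bag of any decomposition, so no decomposition can have width below 2. Therefore the treewidth is 2.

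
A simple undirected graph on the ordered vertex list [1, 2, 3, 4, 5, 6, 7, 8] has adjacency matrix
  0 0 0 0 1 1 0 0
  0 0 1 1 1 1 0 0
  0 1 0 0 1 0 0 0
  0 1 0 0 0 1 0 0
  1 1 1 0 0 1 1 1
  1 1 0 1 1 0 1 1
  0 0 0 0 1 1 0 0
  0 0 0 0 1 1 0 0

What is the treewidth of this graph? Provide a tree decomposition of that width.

Treewidth 2.
One such decomposition:
Bags: B1 = {5, 6, 8}  B2 = {2, 5, 6}  B3 = {1, 5, 6}  B4 = {5, 6, 7}  B5 = {2, 3, 5}  B6 = {2, 4, 6}
Tree: B1–B2, B2–B3, B2–B4, B2–B5, B2–B6

Each bag holds 3 vertices, so the decomposition has width 2, which upper-bounds the treewidth. On the other hand G contains the 3-clique {2, 4, 6}. A clique must lie in a single bag of any decomposition, so no decomposition can have width below 2. Therefore the treewidth is 2.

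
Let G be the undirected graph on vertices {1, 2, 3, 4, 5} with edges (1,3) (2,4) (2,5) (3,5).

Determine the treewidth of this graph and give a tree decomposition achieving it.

The largest bag has 2 vertices, giving width 1; this decomposition certifies tw(G) ≤ 1. G has an edge, so its treewidth is at least 1. Therefore the treewidth is 1.

Treewidth 1.
One optimal decomposition is:
Bags: B1 = {1, 3}  B2 = {3, 5}  B3 = {2, 5}  B4 = {2, 4}
Tree: B1–B2, B2–B3, B3–B4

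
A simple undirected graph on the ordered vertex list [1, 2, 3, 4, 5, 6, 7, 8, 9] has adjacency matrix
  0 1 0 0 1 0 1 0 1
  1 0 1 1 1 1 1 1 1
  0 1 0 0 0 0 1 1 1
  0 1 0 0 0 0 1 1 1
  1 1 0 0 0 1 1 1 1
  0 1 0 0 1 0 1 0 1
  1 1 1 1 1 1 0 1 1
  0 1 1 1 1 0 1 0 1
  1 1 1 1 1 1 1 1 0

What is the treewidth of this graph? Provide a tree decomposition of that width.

The largest bag has 5 vertices, giving width 4; this decomposition certifies tw(G) ≤ 4. For the lower bound, the 5 vertices {2, 3, 7, 8, 9} are pairwise adjacent, and any tree decomposition puts a clique entirely inside one bag — forcing width ≥ 4. The upper and lower bounds meet at 4, so that is the treewidth.

Treewidth 4.
Bags: B1 = {2, 3, 7, 8, 9}  B2 = {2, 5, 7, 8, 9}  B3 = {1, 2, 5, 7, 9}  B4 = {2, 5, 6, 7, 9}  B5 = {2, 4, 7, 8, 9}
Tree: B1–B2, B2–B3, B3–B4, B2–B5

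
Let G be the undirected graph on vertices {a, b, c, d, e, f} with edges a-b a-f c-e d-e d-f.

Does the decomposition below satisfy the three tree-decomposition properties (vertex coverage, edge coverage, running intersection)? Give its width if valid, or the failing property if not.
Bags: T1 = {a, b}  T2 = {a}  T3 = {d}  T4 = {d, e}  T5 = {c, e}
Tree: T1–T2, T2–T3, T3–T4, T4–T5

A tree decomposition must satisfy three properties: every vertex lies in some bag; for every edge, both endpoints lie together in some bag; and for every vertex, the bags containing it form a connected subtree. Here vertex f appears in no bag, so the decomposition is invalid.

No — vertex f appears in no bag.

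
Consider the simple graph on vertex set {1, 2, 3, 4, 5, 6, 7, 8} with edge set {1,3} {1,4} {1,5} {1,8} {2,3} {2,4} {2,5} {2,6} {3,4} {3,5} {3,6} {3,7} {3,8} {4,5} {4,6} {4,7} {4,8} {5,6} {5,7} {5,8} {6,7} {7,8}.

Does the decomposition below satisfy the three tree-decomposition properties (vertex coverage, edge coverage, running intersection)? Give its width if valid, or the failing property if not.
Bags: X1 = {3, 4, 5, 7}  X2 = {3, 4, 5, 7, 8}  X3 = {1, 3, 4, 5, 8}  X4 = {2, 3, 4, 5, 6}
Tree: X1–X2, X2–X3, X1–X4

A tree decomposition must satisfy three properties: every vertex lies in some bag; for every edge, both endpoints lie together in some bag; and for every vertex, the bags containing it form a connected subtree. Here edge (6,7) lies in no bag, so the decomposition is invalid.

No — edge (6,7) lies in no bag.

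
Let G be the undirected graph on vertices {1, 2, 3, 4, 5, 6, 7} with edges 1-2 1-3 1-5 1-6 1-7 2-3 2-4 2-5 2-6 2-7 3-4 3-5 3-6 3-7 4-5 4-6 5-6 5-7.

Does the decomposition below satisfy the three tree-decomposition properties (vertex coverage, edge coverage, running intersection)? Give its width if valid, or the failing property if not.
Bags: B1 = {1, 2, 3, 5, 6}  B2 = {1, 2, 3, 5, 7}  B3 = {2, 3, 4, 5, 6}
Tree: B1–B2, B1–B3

Checking the three conditions: (i) the bags cover all of {1, 2, 3, 4, 5, 6, 7}; (ii) for each edge, some bag contains both endpoints; (iii) the bags containing any fixed vertex form a subtree. All hold, so the decomposition is valid with width 5 − 1 = 4.

Yes; width 4.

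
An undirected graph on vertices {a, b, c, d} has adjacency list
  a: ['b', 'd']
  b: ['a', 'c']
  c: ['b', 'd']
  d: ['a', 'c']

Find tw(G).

2

A width-2 tree decomposition is:
Bags: B1 = {a, c, d}  B2 = {a, b, c}
Tree: B1–B2
The largest bag has 3 vertices, giving width 2; this decomposition certifies tw(G) ≤ 2. For the lower bound, G contains the cycle a–d–c–b–a, so G is not a forest; only forests have treewidth ≤ 1, hence tw(G) ≥ 2. Therefore the treewidth is 2.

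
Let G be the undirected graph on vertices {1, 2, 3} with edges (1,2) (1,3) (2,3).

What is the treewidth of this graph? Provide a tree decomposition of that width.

A single bag containing all 3 vertices is trivially a valid decomposition of width 2. On the other hand G contains the 3-clique {1, 2, 3}. A clique must lie in a single bag of any decomposition, so no decomposition can have width below 2. Hence tw(G) = 2 exactly.

Treewidth 2.
One optimal decomposition is:
Bags: B1 = {1, 2, 3}
Tree: (single bag)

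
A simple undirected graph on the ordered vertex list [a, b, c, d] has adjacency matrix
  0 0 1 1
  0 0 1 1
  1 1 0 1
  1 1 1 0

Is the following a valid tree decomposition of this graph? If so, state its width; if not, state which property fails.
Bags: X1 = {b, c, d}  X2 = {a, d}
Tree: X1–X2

No — edge (c,a) lies in no bag.

A tree decomposition must satisfy three properties: every vertex lies in some bag; for every edge, both endpoints lie together in some bag; and for every vertex, the bags containing it form a connected subtree. Here edge (c,a) lies in no bag, so the decomposition is invalid.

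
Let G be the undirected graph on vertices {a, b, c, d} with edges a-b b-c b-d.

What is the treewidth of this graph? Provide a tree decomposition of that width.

Treewidth 1.
Bags: B1 = {a, b}  B2 = {b, d}  B3 = {b, c}
Tree: B1–B2, B2–B3

Each bag holds 2 vertices, so the decomposition has width 1, which upper-bounds the treewidth. Since G has at least one edge (e.g. a–b), it is not an edgeless graph, so tw(G) ≥ 1. Hence tw(G) = 1 exactly.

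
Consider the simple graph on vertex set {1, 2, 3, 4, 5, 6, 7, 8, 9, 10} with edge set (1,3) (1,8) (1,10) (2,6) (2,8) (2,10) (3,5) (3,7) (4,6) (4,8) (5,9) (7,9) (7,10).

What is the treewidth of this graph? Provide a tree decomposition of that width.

Treewidth 2.
One optimal decomposition is:
Bags: B1 = {4, 6, 8}  B2 = {2, 6, 8}  B3 = {1, 2, 8}  B4 = {1, 2, 10}  B5 = {1, 3, 10}  B6 = {3, 7, 10}  B7 = {3, 5, 7}  B8 = {5, 7, 9}
Tree: B1–B2, B2–B3, B3–B4, B4–B5, B5–B6, B6–B7, B7–B8

Each bag holds 3 vertices, so the decomposition has width 2, which upper-bounds the treewidth. Since 4–6–2–8–4 is a cycle in G, G is not acyclic. Forests are exactly the graphs of treewidth ≤ 1, so tw(G) ≥ 2. Therefore the treewidth is 2.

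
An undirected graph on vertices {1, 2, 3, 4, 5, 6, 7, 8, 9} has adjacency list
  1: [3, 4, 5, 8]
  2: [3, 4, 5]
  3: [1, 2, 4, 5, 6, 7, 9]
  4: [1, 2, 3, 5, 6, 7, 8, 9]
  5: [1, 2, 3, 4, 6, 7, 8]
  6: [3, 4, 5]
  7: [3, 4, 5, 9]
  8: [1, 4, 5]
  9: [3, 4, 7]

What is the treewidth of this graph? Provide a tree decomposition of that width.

The largest bag has 4 vertices, giving width 3; this decomposition certifies tw(G) ≤ 3. For the lower bound, the 4 vertices {1, 4, 5, 8} are pairwise adjacent, and any tree decomposition puts a clique entirely inside one bag — forcing width ≥ 3. Hence tw(G) = 3 exactly.

Treewidth 3.
One optimal decomposition is:
Bags: B1 = {3, 4, 5, 7}  B2 = {1, 3, 4, 5}  B3 = {3, 4, 5, 6}  B4 = {1, 4, 5, 8}  B5 = {2, 3, 4, 5}  B6 = {3, 4, 7, 9}
Tree: B1–B2, B2–B3, B2–B4, B3–B5, B1–B6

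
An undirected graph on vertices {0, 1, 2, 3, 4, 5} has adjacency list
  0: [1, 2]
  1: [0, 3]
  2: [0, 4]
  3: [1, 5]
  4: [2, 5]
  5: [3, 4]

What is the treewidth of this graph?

A width-2 tree decomposition is:
Bags: B1 = {1, 3, 5}  B2 = {0, 1, 5}  B3 = {0, 2, 5}  B4 = {2, 4, 5}
Tree: B1–B2, B2–B3, B3–B4
The largest bag has 3 vertices, giving width 2; this decomposition certifies tw(G) ≤ 2. For the lower bound, G contains the cycle 5–3–1–0–2–4–5, so G is not a forest; only forests have treewidth ≤ 1, hence tw(G) ≥ 2. The upper and lower bounds meet at 2, so that is the treewidth.

2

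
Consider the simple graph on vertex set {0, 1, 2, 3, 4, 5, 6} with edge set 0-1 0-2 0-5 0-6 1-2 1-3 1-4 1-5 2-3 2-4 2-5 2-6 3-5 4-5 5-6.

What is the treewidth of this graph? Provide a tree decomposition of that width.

Treewidth 3.
One optimal decomposition is:
Bags: B1 = {0, 2, 5, 6}  B2 = {0, 1, 2, 5}  B3 = {1, 2, 3, 5}  B4 = {1, 2, 4, 5}
Tree: B1–B2, B2–B3, B2–B4

The largest bag has 4 vertices, giving width 3; this decomposition certifies tw(G) ≤ 3. Conversely, {0, 1, 2, 5} is a clique of size 4, and the vertices of any clique must share a bag in every tree decomposition; so some bag has ≥ 4 vertices and tw(G) ≥ 3. Combining the bounds, tw(G) = 3.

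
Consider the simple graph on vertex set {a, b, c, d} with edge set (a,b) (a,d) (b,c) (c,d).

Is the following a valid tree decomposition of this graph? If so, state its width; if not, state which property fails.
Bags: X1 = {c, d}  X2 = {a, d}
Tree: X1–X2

A tree decomposition must satisfy three properties: every vertex lies in some bag; for every edge, both endpoints lie together in some bag; and for every vertex, the bags containing it form a connected subtree. Here vertex b appears in no bag, so the decomposition is invalid.

No — vertex b appears in no bag.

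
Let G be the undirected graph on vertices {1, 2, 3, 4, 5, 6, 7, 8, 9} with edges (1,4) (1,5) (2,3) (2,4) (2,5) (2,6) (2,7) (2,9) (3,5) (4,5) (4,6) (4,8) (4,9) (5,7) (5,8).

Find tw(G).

A width-2 tree decomposition is:
Bags: B1 = {2, 4, 5}  B2 = {2, 4, 9}  B3 = {4, 5, 8}  B4 = {1, 4, 5}  B5 = {2, 4, 6}  B6 = {2, 3, 5}  B7 = {2, 5, 7}
Tree: B1–B2, B1–B3, B3–B4, B1–B5, B1–B6, B6–B7
Each bag holds 3 vertices, so the decomposition has width 2, which upper-bounds the treewidth. For the lower bound, the 3 vertices {4, 5, 8} are pairwise adjacent, and any tree decomposition puts a clique entirely inside one bag — forcing width ≥ 2. The upper and lower bounds meet at 2, so that is the treewidth.

2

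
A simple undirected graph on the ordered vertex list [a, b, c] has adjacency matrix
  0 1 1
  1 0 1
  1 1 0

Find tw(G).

A width-2 tree decomposition is:
Bags: B1 = {a, b, c}
Tree: (single bag)
With just one bag of size 3, the width is 3 − 1 = 2, so tw(G) ≤ 2. On the other hand G contains the 3-clique {a, b, c}. A clique must lie in a single bag of any decomposition, so no decomposition can have width below 2. The upper and lower bounds meet at 2, so that is the treewidth.

2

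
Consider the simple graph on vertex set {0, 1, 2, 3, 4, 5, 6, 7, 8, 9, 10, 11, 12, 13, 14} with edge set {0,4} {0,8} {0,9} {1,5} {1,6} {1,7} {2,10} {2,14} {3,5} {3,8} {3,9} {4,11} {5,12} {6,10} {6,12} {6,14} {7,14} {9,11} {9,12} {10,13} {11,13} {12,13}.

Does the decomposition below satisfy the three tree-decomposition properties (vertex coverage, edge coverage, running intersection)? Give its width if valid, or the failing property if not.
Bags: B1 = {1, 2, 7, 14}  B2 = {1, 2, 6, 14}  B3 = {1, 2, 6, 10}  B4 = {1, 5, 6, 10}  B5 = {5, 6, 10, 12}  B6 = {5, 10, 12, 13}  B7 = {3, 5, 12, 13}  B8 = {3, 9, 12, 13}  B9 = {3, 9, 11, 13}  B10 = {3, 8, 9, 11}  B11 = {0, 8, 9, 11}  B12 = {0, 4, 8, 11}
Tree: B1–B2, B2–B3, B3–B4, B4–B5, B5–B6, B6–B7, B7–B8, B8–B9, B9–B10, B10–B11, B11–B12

Yes; width 3.

Checking the three conditions: (i) the bags cover all of {0, 1, 2, 3, 4, 5, 6, 7, 8, 9, 10, 11, 12, 13, 14}; (ii) for each edge, some bag contains both endpoints; (iii) the bags containing any fixed vertex form a subtree. All hold, so the decomposition is valid with width 4 − 1 = 3.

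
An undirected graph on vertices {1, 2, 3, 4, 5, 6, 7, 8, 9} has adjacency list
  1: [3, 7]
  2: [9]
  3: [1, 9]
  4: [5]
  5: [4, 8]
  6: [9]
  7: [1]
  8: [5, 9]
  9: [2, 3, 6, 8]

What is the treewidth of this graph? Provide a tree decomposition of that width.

The largest bag has 2 vertices, giving width 1; this decomposition certifies tw(G) ≤ 1. G has an edge, so its treewidth is at least 1. Hence tw(G) = 1 exactly.

Treewidth 1.
Bags: B1 = {3, 9}  B2 = {2, 9}  B3 = {8, 9}  B4 = {6, 9}  B5 = {5, 8}  B6 = {4, 5}  B7 = {1, 3}  B8 = {1, 7}
Tree: B1–B2, B1–B3, B3–B4, B3–B5, B5–B6, B1–B7, B7–B8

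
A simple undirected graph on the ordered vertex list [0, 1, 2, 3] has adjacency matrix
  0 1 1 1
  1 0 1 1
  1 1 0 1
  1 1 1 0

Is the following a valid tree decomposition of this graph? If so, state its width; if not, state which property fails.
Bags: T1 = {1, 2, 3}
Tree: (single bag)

A tree decomposition must satisfy three properties: every vertex lies in some bag; for every edge, both endpoints lie together in some bag; and for every vertex, the bags containing it form a connected subtree. Here vertex 0 appears in no bag, so the decomposition is invalid.

No — vertex 0 appears in no bag.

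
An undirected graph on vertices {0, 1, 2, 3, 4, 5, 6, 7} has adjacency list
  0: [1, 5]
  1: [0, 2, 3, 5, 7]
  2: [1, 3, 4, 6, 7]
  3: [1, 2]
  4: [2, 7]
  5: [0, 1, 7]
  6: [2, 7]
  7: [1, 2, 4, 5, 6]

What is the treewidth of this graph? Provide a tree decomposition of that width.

The largest bag has 3 vertices, giving width 2; this decomposition certifies tw(G) ≤ 2. For the lower bound, the 3 vertices {0, 1, 5} are pairwise adjacent, and any tree decomposition puts a clique entirely inside one bag — forcing width ≥ 2. Therefore the treewidth is 2.

Treewidth 2.
One optimal decomposition is:
Bags: B1 = {1, 5, 7}  B2 = {0, 1, 5}  B3 = {1, 2, 7}  B4 = {2, 4, 7}  B5 = {2, 6, 7}  B6 = {1, 2, 3}
Tree: B1–B2, B1–B3, B3–B4, B3–B5, B3–B6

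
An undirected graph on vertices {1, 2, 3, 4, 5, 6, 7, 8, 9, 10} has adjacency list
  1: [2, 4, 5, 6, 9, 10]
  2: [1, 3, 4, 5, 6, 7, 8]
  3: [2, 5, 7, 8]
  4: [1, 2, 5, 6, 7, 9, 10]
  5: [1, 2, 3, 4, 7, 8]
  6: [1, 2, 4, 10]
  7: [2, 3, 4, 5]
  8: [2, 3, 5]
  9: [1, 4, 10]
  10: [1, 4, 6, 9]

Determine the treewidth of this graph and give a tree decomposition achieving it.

Treewidth 3.
One optimal decomposition is:
Bags: B1 = {2, 4, 5, 7}  B2 = {1, 2, 4, 5}  B3 = {2, 3, 5, 7}  B4 = {1, 2, 4, 6}  B5 = {2, 3, 5, 8}  B6 = {1, 4, 6, 10}  B7 = {1, 4, 9, 10}
Tree: B1–B2, B1–B3, B2–B4, B3–B5, B4–B6, B6–B7

The largest bag has 4 vertices, giving width 3; this decomposition certifies tw(G) ≤ 3. On the other hand G contains the 4-clique {1, 4, 9, 10}. A clique must lie in a single bag of any decomposition, so no decomposition can have width below 3. Hence tw(G) = 3 exactly.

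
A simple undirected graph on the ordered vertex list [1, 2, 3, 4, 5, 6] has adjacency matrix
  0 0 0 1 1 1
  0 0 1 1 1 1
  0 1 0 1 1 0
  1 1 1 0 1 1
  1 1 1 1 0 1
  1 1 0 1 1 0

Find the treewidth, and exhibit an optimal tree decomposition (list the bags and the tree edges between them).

Treewidth 3.
One optimal decomposition is:
Bags: B1 = {2, 3, 4, 5}  B2 = {2, 4, 5, 6}  B3 = {1, 4, 5, 6}
Tree: B1–B2, B2–B3

Each bag holds 4 vertices, so the decomposition has width 3, which upper-bounds the treewidth. For the lower bound, the 4 vertices {1, 4, 5, 6} are pairwise adjacent, and any tree decomposition puts a clique entirely inside one bag — forcing width ≥ 3. Therefore the treewidth is 3.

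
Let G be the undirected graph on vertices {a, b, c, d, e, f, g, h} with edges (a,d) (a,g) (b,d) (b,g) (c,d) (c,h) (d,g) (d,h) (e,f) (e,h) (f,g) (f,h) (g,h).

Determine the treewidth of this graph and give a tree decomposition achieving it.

Treewidth 2.
Bags: B1 = {a, d, g}  B2 = {d, g, h}  B3 = {f, g, h}  B4 = {e, f, h}  B5 = {c, d, h}  B6 = {b, d, g}
Tree: B1–B2, B2–B3, B3–B4, B2–B5, B2–B6

Every bag has size at most 3, so the width is 3 − 1 = 2 and tw(G) ≤ 2. For the lower bound, the 3 vertices {d, g, h} are pairwise adjacent, and any tree decomposition puts a clique entirely inside one bag — forcing width ≥ 2. Therefore the treewidth is 2.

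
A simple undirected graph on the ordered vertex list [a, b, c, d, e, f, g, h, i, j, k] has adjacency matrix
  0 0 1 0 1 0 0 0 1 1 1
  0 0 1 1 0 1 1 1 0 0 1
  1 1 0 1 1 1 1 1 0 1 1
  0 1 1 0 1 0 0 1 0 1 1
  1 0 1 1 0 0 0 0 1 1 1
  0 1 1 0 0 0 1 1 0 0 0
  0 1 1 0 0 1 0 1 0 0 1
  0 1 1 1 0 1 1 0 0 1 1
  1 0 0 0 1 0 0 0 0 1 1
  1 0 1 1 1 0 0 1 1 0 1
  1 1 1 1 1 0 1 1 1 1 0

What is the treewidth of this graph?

4

A width-4 tree decomposition is:
Bags: B1 = {b, c, d, h, k}  B2 = {c, d, h, j, k}  B3 = {c, d, e, j, k}  B4 = {a, c, e, j, k}  B5 = {b, c, g, h, k}  B6 = {a, e, i, j, k}  B7 = {b, c, f, g, h}
Tree: B1–B2, B2–B3, B3–B4, B1–B5, B4–B6, B5–B7
Each bag holds 5 vertices, so the decomposition has width 4, which upper-bounds the treewidth. On the other hand G contains the 5-clique {b, c, f, g, h}. A clique must lie in a single bag of any decomposition, so no decomposition can have width below 4. Therefore the treewidth is 4.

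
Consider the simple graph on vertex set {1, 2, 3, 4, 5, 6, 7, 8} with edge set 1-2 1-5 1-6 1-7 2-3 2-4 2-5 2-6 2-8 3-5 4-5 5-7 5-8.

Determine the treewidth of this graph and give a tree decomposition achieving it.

Every bag has size at most 3, so the width is 3 − 1 = 2 and tw(G) ≤ 2. For the lower bound, the 3 vertices {2, 5, 8} are pairwise adjacent, and any tree decomposition puts a clique entirely inside one bag — forcing width ≥ 2. The upper and lower bounds meet at 2, so that is the treewidth.

Treewidth 2.
Bags: B1 = {1, 2, 5}  B2 = {1, 2, 6}  B3 = {2, 5, 8}  B4 = {2, 4, 5}  B5 = {2, 3, 5}  B6 = {1, 5, 7}
Tree: B1–B2, B1–B3, B1–B4, B4–B5, B1–B6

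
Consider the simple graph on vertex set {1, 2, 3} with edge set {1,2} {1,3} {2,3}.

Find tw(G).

A width-2 tree decomposition is:
Bags: B1 = {1, 2, 3}
Tree: (single bag)
A single bag containing all 3 vertices is trivially a valid decomposition of width 2. For the lower bound, the 3 vertices {1, 2, 3} are pairwise adjacent, and any tree decomposition puts a clique entirely inside one bag — forcing width ≥ 2. Therefore the treewidth is 2.

2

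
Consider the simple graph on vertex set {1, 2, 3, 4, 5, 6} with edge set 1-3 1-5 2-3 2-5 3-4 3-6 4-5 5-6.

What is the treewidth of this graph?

2

A width-2 tree decomposition is:
Bags: B1 = {2, 3, 5}  B2 = {3, 5, 6}  B3 = {3, 4, 5}  B4 = {1, 3, 5}
Tree: B1–B2, B2–B3, B3–B4
Every bag has size at most 3, so the width is 3 − 1 = 2 and tw(G) ≤ 2. The edges 2–5–6–3–2 form a cycle, so G is not a tree and its treewidth is at least 2. Therefore the treewidth is 2.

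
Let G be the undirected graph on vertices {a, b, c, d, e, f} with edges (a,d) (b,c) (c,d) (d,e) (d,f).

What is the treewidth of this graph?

1

A width-1 tree decomposition is:
Bags: B1 = {b, c}  B2 = {c, d}  B3 = {d, f}  B4 = {d, e}  B5 = {a, d}
Tree: B1–B2, B2–B3, B3–B4, B4–B5
The largest bag has 2 vertices, giving width 1; this decomposition certifies tw(G) ≤ 1. Since G has at least one edge (e.g. b–c), it is not an edgeless graph, so tw(G) ≥ 1. The upper and lower bounds meet at 1, so that is the treewidth.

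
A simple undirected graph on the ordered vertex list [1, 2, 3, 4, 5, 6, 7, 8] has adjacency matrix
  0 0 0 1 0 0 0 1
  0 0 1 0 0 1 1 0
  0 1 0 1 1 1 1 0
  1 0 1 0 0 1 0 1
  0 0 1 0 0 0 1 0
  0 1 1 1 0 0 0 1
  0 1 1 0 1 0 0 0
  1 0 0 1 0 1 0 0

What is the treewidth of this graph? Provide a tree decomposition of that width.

Treewidth 2.
Bags: B1 = {2, 3, 7}  B2 = {2, 3, 6}  B3 = {3, 4, 6}  B4 = {4, 6, 8}  B5 = {3, 5, 7}  B6 = {1, 4, 8}
Tree: B1–B2, B2–B3, B3–B4, B1–B5, B4–B6

Every bag has size at most 3, so the width is 3 − 1 = 2 and tw(G) ≤ 2. On the other hand G contains the 3-clique {1, 4, 8}. A clique must lie in a single bag of any decomposition, so no decomposition can have width below 2. Hence tw(G) = 2 exactly.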